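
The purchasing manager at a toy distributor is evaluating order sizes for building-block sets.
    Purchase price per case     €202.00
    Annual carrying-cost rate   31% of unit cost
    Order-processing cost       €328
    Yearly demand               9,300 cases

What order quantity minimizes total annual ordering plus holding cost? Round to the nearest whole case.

H = i·C = 0.31 × €202 = €62.6200 per case-year
Q* = √(2·D·S / H) = √(2·9,300·328 / 62.62) = √97,425.7 ≈ 312.13

312 cases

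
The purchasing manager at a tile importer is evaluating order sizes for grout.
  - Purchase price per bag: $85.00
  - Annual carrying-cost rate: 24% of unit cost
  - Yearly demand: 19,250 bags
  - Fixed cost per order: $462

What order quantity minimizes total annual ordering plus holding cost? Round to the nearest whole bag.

Carrying cost H = $85 × 24% = $20.4000/bag/yr
EOQ = √(2DS/H) = √(2 × 19,250 × 462 / 20.4)
    = √(871,911.76) ≈ 933.76

934 bags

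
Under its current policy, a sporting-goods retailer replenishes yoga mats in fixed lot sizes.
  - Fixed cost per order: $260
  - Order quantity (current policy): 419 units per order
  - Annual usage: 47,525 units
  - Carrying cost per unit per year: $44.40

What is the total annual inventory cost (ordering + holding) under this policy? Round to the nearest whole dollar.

Ordering: D/Q × S = 47,525/419 × $260 = $29,490.45
Holding:  Q/2 × H = 419/2 × $44.4 = $9,301.80
Total = $29,490.45 + $9,301.80 = $38,792.25

$38,792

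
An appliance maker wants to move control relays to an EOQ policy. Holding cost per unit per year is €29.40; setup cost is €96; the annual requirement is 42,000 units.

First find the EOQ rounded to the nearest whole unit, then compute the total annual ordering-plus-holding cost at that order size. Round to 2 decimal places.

€15,397.46

Optimal lot size Q* = (2 × 42,000 × €96 / €29.4)^½ ≈ 523.72 → Q = 524 units
Ordering: D/Q × S = 42,000/524 × €96 = €7,694.66
Holding:  Q/2 × H = 524/2 × €29.4 = €7,702.80
Total = €7,694.66 + €7,702.80 = €15,397.46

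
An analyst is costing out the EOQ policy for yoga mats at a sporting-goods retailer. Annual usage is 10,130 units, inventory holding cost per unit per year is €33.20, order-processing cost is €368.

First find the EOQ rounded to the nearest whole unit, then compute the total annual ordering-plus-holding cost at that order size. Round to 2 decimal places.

EOQ = √(2DS/H) = √(2 × 10,130 × 368 / 33.2)
    = √(224,568.67) ≈ 473.89 → Q = 474 units
Ordering: D/Q × S = 10,130/474 × €368 = €7,864.64
Holding:  Q/2 × H = 474/2 × €33.2 = €7,868.40
Total = €7,864.64 + €7,868.40 = €15,733.04

€15,733.04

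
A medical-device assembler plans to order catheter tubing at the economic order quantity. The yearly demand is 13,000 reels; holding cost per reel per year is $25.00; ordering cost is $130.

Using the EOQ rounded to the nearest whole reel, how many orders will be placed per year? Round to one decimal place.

35.3 orders per year

2DS/H = 2·13,000·130/25 = 135,200.00
EOQ = √135,200.00 ≈ 367.70 → Q = 368
Orders per year = D/Q = 13,000 / 368 = 35.326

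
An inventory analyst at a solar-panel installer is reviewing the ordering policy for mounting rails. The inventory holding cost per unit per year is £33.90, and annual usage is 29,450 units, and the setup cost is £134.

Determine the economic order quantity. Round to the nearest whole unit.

483 units

2DS/H = 2·29,450·134/33.9 = 232,820.06
EOQ = √232,820.06 ≈ 482.51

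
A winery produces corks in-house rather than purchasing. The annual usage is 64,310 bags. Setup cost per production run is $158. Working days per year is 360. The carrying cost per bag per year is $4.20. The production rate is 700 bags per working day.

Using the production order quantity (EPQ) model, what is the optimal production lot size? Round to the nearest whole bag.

d = 64,310/360 = 178.6389 bags/day;  effective holding cost H(1 − d/p) = 4.2·(1 − 178.6389/700) = 3.12817
Q* = √(2DS / H_eff) = √(2·64,310·158 / 3.12817) ≈ 2,548.81

2,549 bags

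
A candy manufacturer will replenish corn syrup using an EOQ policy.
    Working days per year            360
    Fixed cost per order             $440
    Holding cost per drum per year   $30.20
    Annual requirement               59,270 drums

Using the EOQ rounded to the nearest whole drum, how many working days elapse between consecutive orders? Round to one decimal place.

Q* = √(2·D·S / H) = √(2·59,270·440 / 30.2) = √1,727,072.8 ≈ 1,314.18 → Q = 1,314 drums
Cycle time = (working days × Q)/D = (360 × 1,314) / 59,270 = 7.981 days

8.0 days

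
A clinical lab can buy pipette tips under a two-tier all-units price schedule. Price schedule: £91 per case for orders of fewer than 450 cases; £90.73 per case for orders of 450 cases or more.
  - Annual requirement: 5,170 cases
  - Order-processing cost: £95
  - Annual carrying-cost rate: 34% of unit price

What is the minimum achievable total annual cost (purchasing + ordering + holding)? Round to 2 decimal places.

£475,982.93

H₁ = 34%×£91 = £30.9400;  H₂ = 34%×£90.73 = £30.8482
EOQ₁ = √(2×5,170×95/30.9400) = 178.18  (< 450, feasible at tier 1)
EOQ₂ = √(2×5,170×95/30.8482) = 178.45  (< 450 → use Q = 450 at tier-2 price)
TC(tier 1 (EOQ₁), Q≈178.2) = £475,982.93
TC(tier 2, Q≈450.0) = £477,106.39
Minimum at tier 1 (EOQ₁): £475,982.93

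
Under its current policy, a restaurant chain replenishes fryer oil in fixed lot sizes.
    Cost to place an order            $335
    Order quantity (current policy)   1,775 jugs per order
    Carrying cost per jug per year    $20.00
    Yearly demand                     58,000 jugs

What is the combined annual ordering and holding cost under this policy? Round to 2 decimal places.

$28,696.48

Annual ordering cost = (D/Q)·S = (58,000/1,775) × 335 = $10,946.48
Annual holding cost  = (Q/2)·H = (1,775/2) × 20 = $17,750.00
Total = $10,946.48 + $17,750.00 = $28,696.48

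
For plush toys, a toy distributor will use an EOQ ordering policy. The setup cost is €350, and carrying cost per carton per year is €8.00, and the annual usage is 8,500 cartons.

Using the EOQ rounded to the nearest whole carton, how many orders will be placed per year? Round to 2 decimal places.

9.86 orders per year

Q* = √(2·D·S / H) = √(2·8,500·350 / 8) = √743,750.0 ≈ 862.41 → Q = 862
N = D/Q = 8,500/862 ≈ 9.861 orders/yr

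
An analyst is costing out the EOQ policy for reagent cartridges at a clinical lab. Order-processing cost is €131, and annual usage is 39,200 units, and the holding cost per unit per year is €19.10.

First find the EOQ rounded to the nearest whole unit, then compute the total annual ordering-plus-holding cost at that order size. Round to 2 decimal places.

2DS/H = 2·39,200·131/19.1 = 537,717.28
EOQ = √537,717.28 ≈ 733.29 → Q = 733 units
Ordering: D/Q × S = 39,200/733 × €131 = €7,005.73
Holding:  Q/2 × H = 733/2 × €19.1 = €7,000.15
Total = €7,005.73 + €7,000.15 = €14,005.88

€14,005.88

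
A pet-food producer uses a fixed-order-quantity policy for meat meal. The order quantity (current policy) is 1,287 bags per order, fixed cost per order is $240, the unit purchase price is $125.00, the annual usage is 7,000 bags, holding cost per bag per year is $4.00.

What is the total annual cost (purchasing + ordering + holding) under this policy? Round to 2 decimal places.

Orders/yr = 7,000/1,287 = 5.439; ordering cost = 5.439 × $240 = $1,305.36
Average inventory = 1,287/2 = 643.5; holding cost = 643.5 × $4 = $2,574.00
Purchase cost = D·C = 7,000 × 125 = $875,000.00
Total = $1,305.36 + $2,574.00 + $875,000.00 = $878,879.36

$878,879.36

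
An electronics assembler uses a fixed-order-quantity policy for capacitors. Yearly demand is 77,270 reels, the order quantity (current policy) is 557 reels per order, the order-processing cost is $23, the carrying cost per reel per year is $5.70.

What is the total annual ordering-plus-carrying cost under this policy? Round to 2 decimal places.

Ordering: D/Q × S = 77,270/557 × $23 = $3,190.68
Holding:  Q/2 × H = 557/2 × $5.7 = $1,587.45
Total = $3,190.68 + $1,587.45 = $4,778.13

$4,778.13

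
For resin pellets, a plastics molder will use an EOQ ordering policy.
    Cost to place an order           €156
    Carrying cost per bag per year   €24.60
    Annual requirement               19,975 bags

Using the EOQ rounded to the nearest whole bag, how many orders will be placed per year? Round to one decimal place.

39.7 orders per year

Q* = √(2·D·S / H) = √(2·19,975·156 / 24.6) = √253,341.5 ≈ 503.33 → Q = 503
N = D/Q = 19,975/503 ≈ 39.712 orders/yr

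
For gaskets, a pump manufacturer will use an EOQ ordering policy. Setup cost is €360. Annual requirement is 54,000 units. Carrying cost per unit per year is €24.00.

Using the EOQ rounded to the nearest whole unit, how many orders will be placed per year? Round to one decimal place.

42.4 orders per year

2DS/H = 2·54,000·360/24 = 1,620,000.00
EOQ = √1,620,000.00 ≈ 1,272.79 → Q = 1,273
N = D/Q = 54,000/1,273 ≈ 42.419 orders/yr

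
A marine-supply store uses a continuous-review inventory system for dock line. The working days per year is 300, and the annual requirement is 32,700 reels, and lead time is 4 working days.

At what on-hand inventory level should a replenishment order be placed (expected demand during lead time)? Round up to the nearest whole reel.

436 reels

Daily demand d = 32,700 / 300 = 109.000 reels/day
Demand during lead time = 109.000 × 4 = 436.00
Reorder point = 436.00 → round up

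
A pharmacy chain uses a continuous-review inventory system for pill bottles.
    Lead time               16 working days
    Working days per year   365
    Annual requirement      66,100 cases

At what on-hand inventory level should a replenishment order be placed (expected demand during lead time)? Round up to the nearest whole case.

Daily demand d = 66,100 / 365 = 181.096 cases/day
Demand during lead time = 181.096 × 16 = 2,897.53
Reorder point = 2,897.53 → round up

2,898 cases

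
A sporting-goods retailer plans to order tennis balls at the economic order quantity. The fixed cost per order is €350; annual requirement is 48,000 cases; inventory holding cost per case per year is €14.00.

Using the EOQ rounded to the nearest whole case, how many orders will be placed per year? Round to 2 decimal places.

2DS/H = 2·48,000·350/14 = 2,400,000.00
EOQ = √2,400,000.00 ≈ 1,549.19 → Q = 1,549
N = D/Q = 48,000/1,549 ≈ 30.988 orders/yr

30.99 orders per year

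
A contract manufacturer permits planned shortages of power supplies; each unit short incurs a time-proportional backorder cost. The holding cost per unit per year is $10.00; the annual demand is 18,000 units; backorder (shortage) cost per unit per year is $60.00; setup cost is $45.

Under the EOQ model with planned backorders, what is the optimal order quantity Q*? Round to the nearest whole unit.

Q* = √(2DS/H) · √((H + b)/b)
   = √(2 × 18,000 × 45 / 10) · √((10 + 60) / 60)
   = 402.492 × 1.0801 ≈ 434.74

435 units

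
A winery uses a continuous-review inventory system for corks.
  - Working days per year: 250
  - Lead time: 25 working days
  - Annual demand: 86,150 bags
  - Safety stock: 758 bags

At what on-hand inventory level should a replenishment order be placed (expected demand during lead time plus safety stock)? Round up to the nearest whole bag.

Daily demand d = 86,150 / 250 = 344.600 bags/day
Demand during lead time = 344.600 × 25 = 8,615.00
Reorder point = 8,615.00 + 758 = 9,373.00 → round up

9,373 bags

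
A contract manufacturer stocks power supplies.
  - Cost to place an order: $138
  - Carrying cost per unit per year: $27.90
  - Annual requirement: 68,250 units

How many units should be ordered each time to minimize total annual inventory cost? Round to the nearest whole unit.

822 units

Q* = √(2·D·S / H) = √(2·68,250·138 / 27.9) = √675,161.3 ≈ 821.68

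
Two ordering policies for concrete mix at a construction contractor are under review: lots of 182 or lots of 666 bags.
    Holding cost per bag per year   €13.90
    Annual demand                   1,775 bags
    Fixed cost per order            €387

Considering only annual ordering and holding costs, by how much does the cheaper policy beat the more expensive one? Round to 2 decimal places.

€620.91

For each Q, cost = (D/Q)·S + (Q/2)·H.
TC(182) = (1,775/182)×387 + (182/2)×13.9 = €5,039.21
TC(666) = (1,775/666)×387 + (666/2)×13.9 = €5,660.12
Lots of 182 are cheaper by €620.91.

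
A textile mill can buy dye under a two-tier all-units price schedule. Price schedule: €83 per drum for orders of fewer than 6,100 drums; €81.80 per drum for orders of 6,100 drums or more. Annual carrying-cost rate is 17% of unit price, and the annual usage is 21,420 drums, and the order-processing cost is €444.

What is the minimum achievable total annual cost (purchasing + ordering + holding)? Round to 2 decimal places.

H₁ = 17%×€83 = €14.1100;  H₂ = 17%×€81.80 = €13.9060
EOQ₁ = √(2×21,420×444/14.1100) = 1,161.05  (< 6,100, feasible at tier 1)
EOQ₂ = √(2×21,420×444/13.9060) = 1,169.54  (< 6,100 → use Q = 6,100 at tier-2 price)
TC(tier 1 (EOQ₁), Q≈1,161.1) = €1,794,242.48
TC(tier 2, Q≈6,100.0) = €1,796,128.40
Minimum at tier 1 (EOQ₁): €1,794,242.48

€1,794,242.48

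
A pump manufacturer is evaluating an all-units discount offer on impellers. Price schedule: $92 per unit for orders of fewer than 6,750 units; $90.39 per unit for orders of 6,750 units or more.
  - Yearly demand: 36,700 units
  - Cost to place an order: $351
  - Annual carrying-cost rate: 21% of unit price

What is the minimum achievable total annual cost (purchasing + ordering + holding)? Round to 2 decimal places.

$3,383,285.31

H₁ = 21%×$92 = $19.3200;  H₂ = 21%×$90.39 = $18.9819
EOQ₁ = √(2×36,700×351/19.3200) = 1,154.78  (< 6,750, feasible at tier 1)
EOQ₂ = √(2×36,700×351/18.9819) = 1,165.02  (< 6,750 → use Q = 6,750 at tier-2 price)
TC(tier 1 (EOQ₁), Q≈1,154.8) = $3,398,710.29
TC(tier 2, Q≈6,750.0) = $3,383,285.31
Minimum at tier 2: $3,383,285.31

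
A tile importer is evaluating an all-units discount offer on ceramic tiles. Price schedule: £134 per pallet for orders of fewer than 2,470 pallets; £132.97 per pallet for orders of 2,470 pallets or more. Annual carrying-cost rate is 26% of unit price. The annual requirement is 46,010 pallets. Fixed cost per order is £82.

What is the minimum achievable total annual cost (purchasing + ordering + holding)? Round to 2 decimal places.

£6,162,173.82

H₁ = 26%×£134 = £34.8400;  H₂ = 26%×£132.97 = £34.5722
EOQ₁ = √(2×46,010×82/34.8400) = 465.38  (< 2,470, feasible at tier 1)
EOQ₂ = √(2×46,010×82/34.5722) = 467.18  (< 2,470 → use Q = 2,470 at tier-2 price)
TC(tier 1 (EOQ₁), Q≈465.4) = £6,181,553.89
TC(tier 2, Q≈2,470.0) = £6,162,173.82
Minimum at tier 2: £6,162,173.82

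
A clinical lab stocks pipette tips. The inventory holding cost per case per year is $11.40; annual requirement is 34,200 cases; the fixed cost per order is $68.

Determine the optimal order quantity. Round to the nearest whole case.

Q* = √(2·D·S / H) = √(2·34,200·68 / 11.4) = √408,000.0 ≈ 638.75

639 cases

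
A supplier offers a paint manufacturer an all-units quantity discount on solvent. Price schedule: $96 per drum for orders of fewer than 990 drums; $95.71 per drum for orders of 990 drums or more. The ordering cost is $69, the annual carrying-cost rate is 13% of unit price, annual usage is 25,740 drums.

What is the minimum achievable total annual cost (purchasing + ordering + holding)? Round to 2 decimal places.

$2,471,528.34

H₁ = 13%×$96 = $12.4800;  H₂ = 13%×$95.71 = $12.4423
EOQ₁ = √(2×25,740×69/12.4800) = 533.50  (< 990, feasible at tier 1)
EOQ₂ = √(2×25,740×69/12.4423) = 534.31  (< 990 → use Q = 990 at tier-2 price)
TC(tier 1 (EOQ₁), Q≈533.5) = $2,477,698.11
TC(tier 2, Q≈990.0) = $2,471,528.34
Minimum at tier 2: $2,471,528.34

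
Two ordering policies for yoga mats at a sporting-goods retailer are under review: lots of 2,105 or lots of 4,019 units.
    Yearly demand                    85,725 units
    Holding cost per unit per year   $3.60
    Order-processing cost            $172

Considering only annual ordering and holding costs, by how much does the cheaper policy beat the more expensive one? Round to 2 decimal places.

$109.34

TC(Q) = (D/Q)S + (Q/2)H
TC(2,105) = (85,725/2,105)×172 + (2,105/2)×3.6 = $10,793.61
TC(4,019) = (85,725/4,019)×172 + (4,019/2)×3.6 = $10,902.95
Lots of 2,105 are cheaper by $109.34.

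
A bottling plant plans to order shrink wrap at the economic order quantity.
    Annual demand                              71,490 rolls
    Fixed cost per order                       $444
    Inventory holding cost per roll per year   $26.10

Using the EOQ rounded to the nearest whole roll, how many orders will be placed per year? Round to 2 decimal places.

45.83 orders per year

Q* = √(2·D·S / H) = √(2·71,490·444 / 26.1) = √2,432,303.4 ≈ 1,559.58 → Q = 1,560
Orders per year = D/Q = 71,490 / 1,560 = 45.827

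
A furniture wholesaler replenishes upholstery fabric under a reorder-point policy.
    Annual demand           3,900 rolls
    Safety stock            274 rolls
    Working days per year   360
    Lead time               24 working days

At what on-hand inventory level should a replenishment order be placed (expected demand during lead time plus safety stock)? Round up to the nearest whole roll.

Daily demand d = 3,900 / 360 = 10.833 rolls/day
Demand during lead time = 10.833 × 24 = 260.00
Reorder point = 260.00 + 274 = 534.00 → round up

534 rolls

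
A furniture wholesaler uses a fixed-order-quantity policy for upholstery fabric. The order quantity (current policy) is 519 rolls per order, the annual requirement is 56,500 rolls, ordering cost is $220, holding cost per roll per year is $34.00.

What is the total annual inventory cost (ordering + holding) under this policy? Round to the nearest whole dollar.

Annual ordering cost = (D/Q)·S = (56,500/519) × 220 = $23,949.90
Annual holding cost  = (Q/2)·H = (519/2) × 34 = $8,823.00
Total = $23,949.90 + $8,823.00 = $32,772.90

$32,773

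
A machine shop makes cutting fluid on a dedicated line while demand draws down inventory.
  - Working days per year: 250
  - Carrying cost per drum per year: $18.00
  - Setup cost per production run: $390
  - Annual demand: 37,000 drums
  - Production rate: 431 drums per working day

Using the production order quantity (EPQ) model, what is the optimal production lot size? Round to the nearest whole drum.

Daily demand d = 37,000/250 = 148.000; p = 431; 1 − d/p = 0.65661
EPQ = √(2DS / (H(1 − d/p)))
    = √(2 × 37,000 × 390 / (18 × 0.65661)) ≈ 1,562.63

1,563 drums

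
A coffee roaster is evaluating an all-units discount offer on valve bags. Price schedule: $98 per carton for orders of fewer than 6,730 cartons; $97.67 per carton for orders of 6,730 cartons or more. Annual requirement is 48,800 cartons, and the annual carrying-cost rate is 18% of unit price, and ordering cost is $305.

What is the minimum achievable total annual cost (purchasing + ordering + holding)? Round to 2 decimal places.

$4,805,315.22

H₁ = 18%×$98 = $17.6400;  H₂ = 18%×$97.67 = $17.5806
EOQ₁ = √(2×48,800×305/17.6400) = 1,299.05  (< 6,730, feasible at tier 1)
EOQ₂ = √(2×48,800×305/17.5806) = 1,301.24  (< 6,730 → use Q = 6,730 at tier-2 price)
TC(tier 1 (EOQ₁), Q≈1,299.0) = $4,805,315.22
TC(tier 2, Q≈6,730.0) = $4,827,666.31
Minimum at tier 1 (EOQ₁): $4,805,315.22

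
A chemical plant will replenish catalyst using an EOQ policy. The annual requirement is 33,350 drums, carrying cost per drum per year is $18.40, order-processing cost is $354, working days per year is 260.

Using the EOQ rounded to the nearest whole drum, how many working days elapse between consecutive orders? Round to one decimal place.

Q* = √(2·D·S / H) = √(2·33,350·354 / 18.4) = √1,283,250.0 ≈ 1,132.81 → Q = 1,133 drums
Cycle time = (working days × Q)/D = (260 × 1,133) / 33,350 = 8.833 days

8.8 days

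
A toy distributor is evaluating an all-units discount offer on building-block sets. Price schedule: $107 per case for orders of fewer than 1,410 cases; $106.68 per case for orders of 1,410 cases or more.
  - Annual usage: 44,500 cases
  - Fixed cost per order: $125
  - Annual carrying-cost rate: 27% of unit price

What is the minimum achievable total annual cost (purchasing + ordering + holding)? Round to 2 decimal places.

H₁ = 27%×$107 = $28.8900;  H₂ = 27%×$106.68 = $28.8036
EOQ₁ = √(2×44,500×125/28.8900) = 620.55  (< 1,410, feasible at tier 1)
EOQ₂ = √(2×44,500×125/28.8036) = 621.48  (< 1,410 → use Q = 1,410 at tier-2 price)
TC(tier 1 (EOQ₁), Q≈620.5) = $4,779,427.67
TC(tier 2, Q≈1,410.0) = $4,771,511.57
Minimum at tier 2: $4,771,511.57

$4,771,511.57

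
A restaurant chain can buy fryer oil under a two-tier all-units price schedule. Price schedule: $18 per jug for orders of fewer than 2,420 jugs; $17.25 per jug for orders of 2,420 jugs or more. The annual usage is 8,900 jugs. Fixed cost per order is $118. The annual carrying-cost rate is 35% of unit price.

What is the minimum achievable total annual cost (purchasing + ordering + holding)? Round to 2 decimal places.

$161,264.34

H₁ = 35%×$18 = $6.3000;  H₂ = 35%×$17.25 = $6.0375
EOQ₁ = √(2×8,900×118/6.3000) = 577.41  (< 2,420, feasible at tier 1)
EOQ₂ = √(2×8,900×118/6.0375) = 589.82  (< 2,420 → use Q = 2,420 at tier-2 price)
TC(tier 1 (EOQ₁), Q≈577.4) = $163,837.65
TC(tier 2, Q≈2,420.0) = $161,264.34
Minimum at tier 2: $161,264.34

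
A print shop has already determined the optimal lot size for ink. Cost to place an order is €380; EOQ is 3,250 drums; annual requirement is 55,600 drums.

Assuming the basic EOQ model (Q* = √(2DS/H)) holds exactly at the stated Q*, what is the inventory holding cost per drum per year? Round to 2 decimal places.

EOQ relation: Q² = 2DS/H, so rearrange for the unknown.
H = 2DS / Q² = 2 × 55,600 × 380 / 3,250² = 4.0006

€4.00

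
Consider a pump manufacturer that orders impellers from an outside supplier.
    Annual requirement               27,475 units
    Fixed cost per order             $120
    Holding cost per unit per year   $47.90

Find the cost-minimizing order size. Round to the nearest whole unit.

371 units

Optimal lot size Q* = (2 × 27,475 × $120 / $47.9)^½ ≈ 371.03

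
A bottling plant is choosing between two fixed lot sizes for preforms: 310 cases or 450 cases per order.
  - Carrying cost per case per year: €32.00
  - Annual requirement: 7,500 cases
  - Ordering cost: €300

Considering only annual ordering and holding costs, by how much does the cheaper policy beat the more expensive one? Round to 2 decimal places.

TC(Q) = (D/Q)S + (Q/2)H
TC(310) = (7,500/310)×300 + (310/2)×32 = €12,218.06
TC(450) = (7,500/450)×300 + (450/2)×32 = €12,200.00
Lots of 450 are cheaper by €18.06.

€18.06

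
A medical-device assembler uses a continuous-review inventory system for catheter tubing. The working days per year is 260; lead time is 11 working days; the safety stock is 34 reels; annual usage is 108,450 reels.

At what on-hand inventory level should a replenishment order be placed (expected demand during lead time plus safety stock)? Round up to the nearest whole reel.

Daily demand d = 108,450 / 260 = 417.115 reels/day
Demand during lead time = 417.115 × 11 = 4,588.27
Reorder point = 4,588.27 + 34 = 4,622.27 → round up

4,623 reels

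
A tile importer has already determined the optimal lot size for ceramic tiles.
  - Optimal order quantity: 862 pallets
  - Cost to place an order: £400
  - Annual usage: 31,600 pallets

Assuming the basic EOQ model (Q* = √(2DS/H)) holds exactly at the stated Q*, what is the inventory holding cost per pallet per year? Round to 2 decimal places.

EOQ relation: Q² = 2DS/H, so rearrange for the unknown.
H = 2DS / Q² = 2 × 31,600 × 400 / 862² = 34.0222

£34.02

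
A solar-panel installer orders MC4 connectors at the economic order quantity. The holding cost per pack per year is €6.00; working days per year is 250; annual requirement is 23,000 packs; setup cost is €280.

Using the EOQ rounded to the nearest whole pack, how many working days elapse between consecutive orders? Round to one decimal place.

Optimal lot size Q* = (2 × 23,000 × €280 / €6)^½ ≈ 1,465.15 → Q = 1,465 packs
T = Q/D × 250 days = 1,465/23,000 × 250 = 15.924 days

15.9 days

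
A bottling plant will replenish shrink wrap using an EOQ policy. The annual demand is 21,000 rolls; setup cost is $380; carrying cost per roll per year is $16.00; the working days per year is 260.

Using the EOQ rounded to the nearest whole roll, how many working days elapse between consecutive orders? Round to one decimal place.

12.4 days

2DS/H = 2·21,000·380/16 = 997,500.00
EOQ = √997,500.00 ≈ 998.75 → Q = 999 rolls
T = Q/D × 260 days = 999/21,000 × 260 = 12.369 days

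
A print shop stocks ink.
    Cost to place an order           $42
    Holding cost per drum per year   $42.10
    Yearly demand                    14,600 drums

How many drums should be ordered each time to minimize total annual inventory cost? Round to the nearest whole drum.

171 drums

Optimal lot size Q* = (2 × 14,600 × $42 / $42.1)^½ ≈ 170.68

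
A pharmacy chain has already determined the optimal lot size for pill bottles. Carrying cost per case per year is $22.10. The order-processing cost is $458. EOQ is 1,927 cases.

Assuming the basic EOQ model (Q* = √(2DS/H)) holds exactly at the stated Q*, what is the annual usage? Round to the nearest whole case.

Since Q* = (2DS/H)^½, squaring gives Q*²·H = 2DS.
D = Q²H / (2S) = 1,927² × 22.1 / (2 × 458) = 89,590.14

89,590 cases per year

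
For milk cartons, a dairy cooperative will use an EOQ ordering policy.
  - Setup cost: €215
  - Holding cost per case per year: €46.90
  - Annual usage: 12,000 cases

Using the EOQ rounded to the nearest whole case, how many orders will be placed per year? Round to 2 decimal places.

EOQ = √(2DS/H) = √(2 × 12,000 × 215 / 46.9)
    = √(110,021.32) ≈ 331.69 → Q = 332
N = D/Q = 12,000/332 ≈ 36.145 orders/yr

36.14 orders per year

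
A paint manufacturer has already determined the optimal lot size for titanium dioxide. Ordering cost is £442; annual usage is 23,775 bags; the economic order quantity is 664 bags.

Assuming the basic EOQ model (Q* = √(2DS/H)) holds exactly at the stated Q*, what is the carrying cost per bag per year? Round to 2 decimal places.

From Q* = √(2DS/H) ⇒ Q*² = 2DS/H.
H = 2DS / Q² = 2 × 23,775 × 442 / 664² = 47.6691

£47.67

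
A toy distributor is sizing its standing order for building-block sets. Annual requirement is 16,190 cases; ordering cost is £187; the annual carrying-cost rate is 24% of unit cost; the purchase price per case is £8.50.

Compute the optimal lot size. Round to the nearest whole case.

1,723 cases

H = i·C = 0.24 × £8.5 = £2.0400 per case-year
2DS/H = 2·16,190·187/2.04 = 2,968,166.67
EOQ = √2,968,166.67 ≈ 1,722.84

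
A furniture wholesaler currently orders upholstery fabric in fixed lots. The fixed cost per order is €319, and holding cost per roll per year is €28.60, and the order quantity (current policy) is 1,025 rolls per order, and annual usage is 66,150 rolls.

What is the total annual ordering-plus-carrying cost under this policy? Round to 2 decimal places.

€35,244.67

Ordering: D/Q × S = 66,150/1,025 × €319 = €20,587.17
Holding:  Q/2 × H = 1,025/2 × €28.6 = €14,657.50
Total = €20,587.17 + €14,657.50 = €35,244.67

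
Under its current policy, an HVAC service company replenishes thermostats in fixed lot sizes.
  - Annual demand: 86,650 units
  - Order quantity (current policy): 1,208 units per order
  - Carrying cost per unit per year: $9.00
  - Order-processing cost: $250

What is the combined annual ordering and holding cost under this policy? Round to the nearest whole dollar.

$23,369

Annual ordering cost = (D/Q)·S = (86,650/1,208) × 250 = $17,932.53
Annual holding cost  = (Q/2)·H = (1,208/2) × 9 = $5,436.00
Total = $17,932.53 + $5,436.00 = $23,368.53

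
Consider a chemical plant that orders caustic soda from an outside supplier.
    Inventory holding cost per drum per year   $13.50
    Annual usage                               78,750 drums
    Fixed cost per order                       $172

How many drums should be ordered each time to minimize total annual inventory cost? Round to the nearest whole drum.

1,417 drums

EOQ = √(2DS/H) = √(2 × 78,750 × 172 / 13.5)
    = √(2,006,666.67) ≈ 1,416.57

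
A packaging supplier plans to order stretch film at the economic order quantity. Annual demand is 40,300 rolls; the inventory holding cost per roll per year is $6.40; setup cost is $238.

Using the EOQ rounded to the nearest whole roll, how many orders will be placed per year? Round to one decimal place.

23.3 orders per year

2DS/H = 2·40,300·238/6.4 = 2,997,312.50
EOQ = √2,997,312.50 ≈ 1,731.27 → Q = 1,731
Orders per year = D/Q = 40,300 / 1,731 = 23.281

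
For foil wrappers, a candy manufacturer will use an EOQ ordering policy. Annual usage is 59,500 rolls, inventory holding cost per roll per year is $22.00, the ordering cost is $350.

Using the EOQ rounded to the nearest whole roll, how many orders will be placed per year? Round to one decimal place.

43.2 orders per year

Q* = √(2·D·S / H) = √(2·59,500·350 / 22) = √1,893,181.8 ≈ 1,375.93 → Q = 1,376
N = D/Q = 59,500/1,376 ≈ 43.241 orders/yr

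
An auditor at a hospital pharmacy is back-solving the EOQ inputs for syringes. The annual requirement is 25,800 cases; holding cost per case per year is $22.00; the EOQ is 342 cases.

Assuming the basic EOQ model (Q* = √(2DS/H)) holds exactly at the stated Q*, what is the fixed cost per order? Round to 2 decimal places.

From Q* = √(2DS/H) ⇒ Q*² = 2DS/H.
S = Q²H / (2D) = 342² × 22 / (2 × 25,800) = 49.8684

$49.87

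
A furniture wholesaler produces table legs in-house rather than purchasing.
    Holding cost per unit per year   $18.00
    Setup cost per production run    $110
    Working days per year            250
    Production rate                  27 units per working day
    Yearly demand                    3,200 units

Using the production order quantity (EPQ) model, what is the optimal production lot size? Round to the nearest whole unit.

273 units

Daily demand d = 3,200/250 = 12.800; p = 27; 1 − d/p = 0.52593
EPQ = √(2DS / (H(1 − d/p)))
    = √(2 × 3,200 × 110 / (18 × 0.52593)) ≈ 272.70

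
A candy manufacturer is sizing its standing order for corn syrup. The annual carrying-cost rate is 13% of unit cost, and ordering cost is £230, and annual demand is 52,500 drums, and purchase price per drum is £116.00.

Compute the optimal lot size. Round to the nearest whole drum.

H = i·C = 0.13 × £116 = £15.0800 per drum-year
Optimal lot size Q* = (2 × 52,500 × £230 / £15.08)^½ ≈ 1,265.49

1,265 drums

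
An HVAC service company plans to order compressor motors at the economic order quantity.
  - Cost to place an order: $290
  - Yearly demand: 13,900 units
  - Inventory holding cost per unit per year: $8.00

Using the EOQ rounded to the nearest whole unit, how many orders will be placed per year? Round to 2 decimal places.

13.84 orders per year

Optimal lot size Q* = (2 × 13,900 × $290 / $8)^½ ≈ 1,003.87 → Q = 1,004
Orders per year = D/Q = 13,900 / 1,004 = 13.845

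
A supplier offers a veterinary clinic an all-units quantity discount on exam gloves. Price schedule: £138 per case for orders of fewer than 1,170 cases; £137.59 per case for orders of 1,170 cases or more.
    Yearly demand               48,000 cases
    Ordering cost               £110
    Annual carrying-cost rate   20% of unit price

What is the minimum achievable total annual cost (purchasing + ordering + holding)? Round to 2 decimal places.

£6,624,930.85

H₁ = 20%×£138 = £27.6000;  H₂ = 20%×£137.59 = £27.5180
EOQ₁ = √(2×48,000×110/27.6000) = 618.55  (< 1,170, feasible at tier 1)
EOQ₂ = √(2×48,000×110/27.5180) = 619.47  (< 1,170 → use Q = 1,170 at tier-2 price)
TC(tier 1 (EOQ₁), Q≈618.6) = £6,641,072.08
TC(tier 2, Q≈1,170.0) = £6,624,930.85
Minimum at tier 2: £6,624,930.85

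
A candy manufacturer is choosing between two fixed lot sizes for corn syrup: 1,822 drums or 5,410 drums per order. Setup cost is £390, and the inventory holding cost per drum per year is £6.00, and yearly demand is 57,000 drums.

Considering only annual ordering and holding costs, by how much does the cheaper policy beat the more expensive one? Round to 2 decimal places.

Annual cost at Q: ordering D·S/Q plus holding Q·H/2.
TC(1,822) = (57,000/1,822)×390 + (1,822/2)×6 = £17,666.88
TC(5,410) = (57,000/5,410)×390 + (5,410/2)×6 = £20,339.06
|ΔTC| = |£17,666.88 − £20,339.06| = £2,672.18

£2,672.18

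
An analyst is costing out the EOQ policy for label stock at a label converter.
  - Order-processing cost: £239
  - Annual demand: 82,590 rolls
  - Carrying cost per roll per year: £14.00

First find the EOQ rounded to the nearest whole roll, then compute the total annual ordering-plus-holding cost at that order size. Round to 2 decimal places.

£23,509.41

Q* = √(2·D·S / H) = √(2·82,590·239 / 14) = √2,819,858.6 ≈ 1,679.24 → Q = 1,679 rolls
Ordering: D/Q × S = 82,590/1,679 × £239 = £11,756.41
Holding:  Q/2 × H = 1,679/2 × £14 = £11,753.00
Total = £11,756.41 + £11,753.00 = £23,509.41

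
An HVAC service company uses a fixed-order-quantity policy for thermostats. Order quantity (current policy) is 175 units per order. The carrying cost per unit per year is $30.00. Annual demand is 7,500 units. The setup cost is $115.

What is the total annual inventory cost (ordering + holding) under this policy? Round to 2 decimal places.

Orders/yr = 7,500/175 = 42.857; ordering cost = 42.857 × $115 = $4,928.57
Average inventory = 175/2 = 87.5; holding cost = 87.5 × $30 = $2,625.00
Total = $4,928.57 + $2,625.00 = $7,553.57

$7,553.57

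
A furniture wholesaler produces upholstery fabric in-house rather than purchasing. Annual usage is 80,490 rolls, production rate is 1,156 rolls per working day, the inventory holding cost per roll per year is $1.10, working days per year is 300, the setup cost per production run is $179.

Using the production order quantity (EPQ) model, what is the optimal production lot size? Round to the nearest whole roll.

5,841 rolls

d = 80,490/300 = 268.3000 rolls/day;  effective holding cost H(1 − d/p) = 1.1·(1 − 268.3000/1156) = 0.84470
Q* = √(2DS / H_eff) = √(2·80,490·179 / 0.84470) ≈ 5,840.66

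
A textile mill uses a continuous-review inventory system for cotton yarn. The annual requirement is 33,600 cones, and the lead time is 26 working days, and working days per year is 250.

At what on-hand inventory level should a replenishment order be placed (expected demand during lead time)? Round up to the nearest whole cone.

Daily demand d = 33,600 / 250 = 134.400 cones/day
Demand during lead time = 134.400 × 26 = 3,494.40
Reorder point = 3,494.40 → round up

3,495 cones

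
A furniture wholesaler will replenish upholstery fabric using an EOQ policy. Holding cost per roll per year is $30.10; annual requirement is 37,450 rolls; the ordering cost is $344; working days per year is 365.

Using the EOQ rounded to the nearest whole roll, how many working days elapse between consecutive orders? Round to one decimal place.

9.0 days

2DS/H = 2·37,450·344/30.1 = 856,000.00
EOQ = √856,000.00 ≈ 925.20 → Q = 925 rolls
T = Q/D × 365 days = 925/37,450 × 365 = 9.015 days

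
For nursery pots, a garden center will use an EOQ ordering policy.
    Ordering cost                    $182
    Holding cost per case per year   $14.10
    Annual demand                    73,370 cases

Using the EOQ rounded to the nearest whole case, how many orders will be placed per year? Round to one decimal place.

EOQ = √(2DS/H) = √(2 × 73,370 × 182 / 14.1)
    = √(1,894,090.78) ≈ 1,376.26 → Q = 1,376
N = D/Q = 73,370/1,376 ≈ 53.321 orders/yr

53.3 orders per year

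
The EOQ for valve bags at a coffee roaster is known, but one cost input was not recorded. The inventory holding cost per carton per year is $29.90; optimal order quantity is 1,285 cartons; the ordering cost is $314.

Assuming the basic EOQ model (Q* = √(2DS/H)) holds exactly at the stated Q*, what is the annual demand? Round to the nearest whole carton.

EOQ relation: Q² = 2DS/H, so rearrange for the unknown.
D = Q²H / (2S) = 1,285² × 29.9 / (2 × 314) = 78,617.24

78,617 cartons per year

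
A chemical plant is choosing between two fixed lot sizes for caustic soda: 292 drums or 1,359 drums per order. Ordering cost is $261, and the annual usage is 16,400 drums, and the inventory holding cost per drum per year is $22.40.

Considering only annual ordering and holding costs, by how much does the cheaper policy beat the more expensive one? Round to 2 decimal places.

$441.16

TC(Q) = (D/Q)S + (Q/2)H
TC(292) = (16,400/292)×261 + (292/2)×22.4 = $17,929.30
TC(1,359) = (16,400/1,359)×261 + (1,359/2)×22.4 = $18,370.47
Cheaper: Q = 292.  Difference = $441.16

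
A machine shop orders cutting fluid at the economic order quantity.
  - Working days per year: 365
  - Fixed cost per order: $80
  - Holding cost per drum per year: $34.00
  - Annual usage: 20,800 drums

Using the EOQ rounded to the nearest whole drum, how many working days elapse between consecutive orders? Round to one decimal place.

5.5 days

2DS/H = 2·20,800·80/34 = 97,882.35
EOQ = √97,882.35 ≈ 312.86 → Q = 313 drums
Cycle time = (working days × Q)/D = (365 × 313) / 20,800 = 5.493 days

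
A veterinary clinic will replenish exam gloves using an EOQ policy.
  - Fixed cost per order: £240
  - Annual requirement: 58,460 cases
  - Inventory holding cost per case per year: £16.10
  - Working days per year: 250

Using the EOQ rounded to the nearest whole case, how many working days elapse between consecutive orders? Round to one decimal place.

5.6 days

Q* = √(2·D·S / H) = √(2·58,460·240 / 16.1) = √1,742,906.8 ≈ 1,320.19 → Q = 1,320 cases
Days between orders = 250 / (D/Q) = 250 / 44.288 ≈ 5.645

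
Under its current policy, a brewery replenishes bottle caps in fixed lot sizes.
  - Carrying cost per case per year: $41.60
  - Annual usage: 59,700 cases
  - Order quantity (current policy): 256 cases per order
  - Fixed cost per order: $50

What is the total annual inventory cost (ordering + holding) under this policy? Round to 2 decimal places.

$16,984.96

Annual ordering cost = (D/Q)·S = (59,700/256) × 50 = $11,660.16
Annual holding cost  = (Q/2)·H = (256/2) × 41.6 = $5,324.80
Total = $11,660.16 + $5,324.80 = $16,984.96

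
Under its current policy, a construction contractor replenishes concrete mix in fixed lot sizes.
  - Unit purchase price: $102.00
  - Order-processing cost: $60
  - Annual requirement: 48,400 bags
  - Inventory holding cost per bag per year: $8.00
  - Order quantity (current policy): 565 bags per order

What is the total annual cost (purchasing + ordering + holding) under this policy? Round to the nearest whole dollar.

Annual ordering cost = (D/Q)·S = (48,400/565) × 60 = $5,139.82
Annual holding cost  = (Q/2)·H = (565/2) × 8 = $2,260.00
Purchase cost = D·C = 48,400 × 102 = $4,936,800.00
Total = $5,139.82 + $2,260.00 + $4,936,800.00 = $4,944,199.82

$4,944,200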